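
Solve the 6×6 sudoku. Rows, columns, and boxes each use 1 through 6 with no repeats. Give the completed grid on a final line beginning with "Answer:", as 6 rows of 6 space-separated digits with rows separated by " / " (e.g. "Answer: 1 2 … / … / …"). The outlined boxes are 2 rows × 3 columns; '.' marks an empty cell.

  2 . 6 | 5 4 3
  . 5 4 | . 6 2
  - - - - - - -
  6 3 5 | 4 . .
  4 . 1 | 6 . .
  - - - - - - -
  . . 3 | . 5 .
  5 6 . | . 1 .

Step 1. [r5c2∈{1,2,4}] 4 has one home in col 2: r5c2 ⇒ r5c2=4.
Step 2. [r3c5∈{2}] nothing but 2 survives at r3c5. So r3c5=2.
Step 3. [r5c1∈{1}] r5c1's peers cover all but 1 ⇒ r5c1=1.
Step 4. [r5c4∈{2}] nothing but 2 survives at r5c4. So r5c4=2.
Step 5. [r1c2∈{1}] only 1 remains possible at r1c2. So r1c2=1.
Step 6. [r4c2∈{2}] r4c2's peers cover all but 2 ⇒ r4c2=2.
Step 7. [r2c4∈{1}] r2c4 has the single candidate 1, so r2c4=1.
Step 8. [r4c6∈{5}] nothing but 5 survives at r4c6. So r4c6=5.
Step 9. [r3c6∈{1}] r3c6 has the single candidate 1, so r3c6=1.
Step 10. [r6c3∈{2}] r6c3's peers cover all but 2 ⇒ r6c3=2.
Step 11. [r6c4∈{3}] only 3 remains possible at r6c4, so r6c4=3.
Step 12. [r6c6∈{4}] only 4 remains possible at r6c6. So r6c6=4.
Step 13. [r4c5∈{3}] r4c5's peers cover all but 3, so r4c5=3.
Step 14. [r2c1∈{3}] r2c1 is down to just 3, so r2c1=3.
Step 15. [r5c6∈{6}] nothing but 6 survives at r5c6 ⇒ r5c6=6.

Answer: 2 1 6 5 4 3 / 3 5 4 1 6 2 / 6 3 5 4 2 1 / 4 2 1 6 3 5 / 1 4 3 2 5 6 / 5 6 2 3 1 4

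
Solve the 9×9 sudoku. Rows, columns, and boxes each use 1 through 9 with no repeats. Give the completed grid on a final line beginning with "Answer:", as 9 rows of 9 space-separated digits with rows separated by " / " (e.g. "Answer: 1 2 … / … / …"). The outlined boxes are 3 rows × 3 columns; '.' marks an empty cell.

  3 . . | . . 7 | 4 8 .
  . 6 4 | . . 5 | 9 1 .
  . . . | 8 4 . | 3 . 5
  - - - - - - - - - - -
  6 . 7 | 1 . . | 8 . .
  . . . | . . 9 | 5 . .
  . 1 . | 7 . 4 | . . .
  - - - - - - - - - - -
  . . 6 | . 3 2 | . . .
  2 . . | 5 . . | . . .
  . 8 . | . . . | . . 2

Step 1. [r3c8∈{2,6,7}] across box 3, 2 lands solely at r3c8, so r3c8=2.
Step 2. [r2c5∈{2}] r2c5 has the single candidate 2, so r2c5=2.
Step 3. [r4c2∈{2,3,4,5,9}] across row 4, 2 lands solely at r4c2 ⇒ r4c2=2.
Step 4. [r5c9∈{1,3,4,6,7}] r5c9 is the only open cell in row 5 admitting 1. So r5c9=1.
Step 5. [r5c8∈{3,4,6,7}] row 5 places 7 nowhere but r5c8, so r5c8=7.
Step 6. [r3c6∈{1,6}] 6 has one home in row 3: r3c6. So r3c6=6.
Step 7. [r9c6∈{1}] r9c6's peers cover all but 1, so r9c6=1.
Step 8. [r1c4∈{9}] nothing but 9 survives at r1c4 ⇒ r1c4=9.
Step 9. [r7c4∈{4}] r7c4 is down to just 4. So r7c4=4.
Step 10. [r9c4∈{6}] nothing but 6 survives at r9c4. So r9c4=6.
Step 11. [r9c7∈{7}] r9c7's peers cover all but 7, so r9c7=7.
Step 12. [r9c5∈{9}] r9c5's peers cover all but 9, so r9c5=9.
Step 13. [r2c1∈{7,8}] in row 2, 8 fits only at r2c1 ⇒ r2c1=8.
Step 14. [r4c6∈{3}] only 3 remains possible at r4c6, so r4c6=3.
Step 15. [r8c5∈{7,8}] col 5 places 7 nowhere but r8c5. So r8c5=7.
Step 16. [r7c7∈{1}] r7c7 has the single candidate 1. So r7c7=1.
Step 17. [r3c1∈{1,7,9}] in col 1, 1 fits only at r3c1 ⇒ r3c1=1.
Step 18. [r8c7∈{6}] r8c7 has the single candidate 6. So r8c7=6.
Step 19. [r6c8∈{3,6,9}] col 8 places 6 nowhere but r6c8, so r6c8=6.
Step 20. [r3c3∈{9}] nothing but 9 survives at r3c3. So r3c3=9.
Step 21. [r6c9∈{3,9}] across box 6, 3 lands solely at r6c9, so r6c9=3.
Step 22. [r7c1∈{5,7,9}] 7 has one home in col 1: r7c1, so r7c1=7.
Step 23. [r1c2∈{5}] r1c2 is down to just 5, so r1c2=5.
Step 24. [r7c2∈{9}] nothing but 9 survives at r7c2. So r7c2=9.
Step 25. [r5c1∈{4}] r5c1 is down to just 4 ⇒ r5c1=4.
Step 26. [r9c8∈{3,4,5}] in row 9, 4 fits only at r9c8, so r9c8=4.
Step 27. [r9c3∈{3,5}] across row 9, 3 lands solely at r9c3. So r9c3=3.
Step 28. [r6c3∈{5,8}] across col 3, 5 lands solely at r6c3, so r6c3=5.
Step 29. [r4c8∈{9}] nothing but 9 survives at r4c8, so r4c8=9.
Step 30. [r7c9∈{8}] r7c9 has the single candidate 8. So r7c9=8.
Step 31. [r5c3∈{8}] r5c3 has the single candidate 8 ⇒ r5c3=8.
Step 32. [r1c3∈{2}] r1c3's peers cover all but 2 ⇒ r1c3=2.
Step 33. [r3c2∈{7}] r3c2 has the single candidate 7, so r3c2=7.
Step 34. [r6c1∈{9}] r6c1 is down to just 9. So r6c1=9.
Step 35. [r5c5∈{6}] only 6 remains possible at r5c5 ⇒ r5c5=6.
Step 36. [r7c8∈{5}] r7c8 is down to just 5. So r7c8=5.
Step 37. [r1c9∈{6}] r1c9's peers cover all but 6. So r1c9=6.
Step 38. [r8c2∈{4}] only 4 remains possible at r8c2 ⇒ r8c2=4.
Step 39. [r9c1∈{5}] r9c1 has the single candidate 5 ⇒ r9c1=5.
Step 40. [r5c2∈{3}] r5c2 is down to just 3, so r5c2=3.
Step 41. [r4c9∈{4}] r4c9 has the single candidate 4. So r4c9=4.
Step 42. [r6c7∈{2}] r6c7's peers cover all but 2. So r6c7=2.
Step 43. [r8c9∈{9}] r8c9's peers cover all but 9, so r8c9=9.
Step 44. [r2c4∈{3}] only 3 remains possible at r2c4. So r2c4=3.
Step 45. [r1c5∈{1}] nothing but 1 survives at r1c5, so r1c5=1.
Step 46. [r8c8∈{3}] only 3 remains possible at r8c8, so r8c8=3.
Step 47. [r6c5∈{8}] r6c5's peers cover all but 8, so r6c5=8.
Step 48. [r8c6∈{8}] r8c6 is down to just 8, so r8c6=8.
Step 49. [r2c9∈{7}] only 7 remains possible at r2c9, so r2c9=7.
Step 50. [r5c4∈{2}] r5c4 is down to just 2 ⇒ r5c4=2.
Step 51. [r8c3∈{1}] nothing but 1 survives at r8c3 ⇒ r8c3=1.
Step 52. [r4c5∈{5}] only 5 remains possible at r4c5 ⇒ r4c5=5.

Answer: 3 5 2 9 1 7 4 8 6 / 8 6 4 3 2 5 9 1 7 / 1 7 9 8 4 6 3 2 5 / 6 2 7 1 5 3 8 9 4 / 4 3 8 2 6 9 5 7 1 / 9 1 5 7 8 4 2 6 3 / 7 9 6 4 3 2 1 5 8 / 2 4 1 5 7 8 6 3 9 / 5 8 3 6 9 1 7 4 2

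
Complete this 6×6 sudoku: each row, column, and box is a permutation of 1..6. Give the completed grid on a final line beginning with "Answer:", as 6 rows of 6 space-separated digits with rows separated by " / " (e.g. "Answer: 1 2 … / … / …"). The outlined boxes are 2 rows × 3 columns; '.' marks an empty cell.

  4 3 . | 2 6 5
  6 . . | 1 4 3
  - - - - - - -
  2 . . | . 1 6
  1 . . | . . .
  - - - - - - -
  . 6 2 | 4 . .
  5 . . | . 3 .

Step 1. [r4c3∈{3,4,5,6}] r4c3 is the only open cell in row 4 admitting 6. So r4c3=6.
Step 2. [r3c3∈{3,4,5}] 3 has one home in col 3: r3c3. So r3c3=3.
Step 3. [r3c2∈{4,5}] 4 has one home in row 3: r3c2. So r3c2=4.
Step 4. [r4c2∈{5}] r4c2 has the single candidate 5, so r4c2=5.
Step 5. [r6c6∈{1,2}] row 6 places 2 nowhere but r6c6 ⇒ r6c6=2.
Step 6. [r1c3∈{1}] r1c3 has the single candidate 1. So r1c3=1.
Step 7. [r2c3∈{5}] nothing but 5 survives at r2c3, so r2c3=5.
Step 8. [r4c5∈{2}] nothing but 2 survives at r4c5. So r4c5=2.
Step 9. [r6c3∈{4}] nothing but 4 survives at r6c3, so r6c3=4.
Step 10. [r5c5∈{5}] nothing but 5 survives at r5c5 ⇒ r5c5=5.
Step 11. [r6c2∈{1}] nothing but 1 survives at r6c2. So r6c2=1.
Step 12. [r5c1∈{3}] r5c1 has the single candidate 3 ⇒ r5c1=3.
Step 13. [r5c6∈{1}] r5c6's peers cover all but 1, so r5c6=1.
Step 14. [r4c6∈{4}] nothing but 4 survives at r4c6, so r4c6=4.
Step 15. [r2c2∈{2}] r2c2 is down to just 2 ⇒ r2c2=2.
Step 16. [r6c4∈{6}] r6c4's peers cover all but 6 ⇒ r6c4=6.
Step 17. [r3c4∈{5}] r3c4's peers cover all but 5, so r3c4=5.
Step 18. [r4c4∈{3}] only 3 remains possible at r4c4 ⇒ r4c4=3.

Answer: 4 3 1 2 6 5 / 6 2 5 1 4 3 / 2 4 3 5 1 6 / 1 5 6 3 2 4 / 3 6 2 4 5 1 / 5 1 4 6 3 2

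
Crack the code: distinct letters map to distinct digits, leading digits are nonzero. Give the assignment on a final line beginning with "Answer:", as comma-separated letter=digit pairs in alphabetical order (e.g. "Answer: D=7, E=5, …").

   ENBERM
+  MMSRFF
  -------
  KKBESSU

Step 1. [col 1: M + F ≡ U (mod 10)] column 1 (M + F ≡ U (mod 10), carry-in 0) doesn't pin U yet; pick U=0 and continue, so U=0.
Step 2. [col 1: M + F ≡ U (mod 10)] several values work for M in column 1 (M + F ≡ U (mod 10), carry-in 0); try M=4 ⇒ M=4.
Step 3. [col 1: M + F ≡ U (mod 10)] column 1: given M=4, U=0, carry-in 0, and digits 0,4 already taken and all letters distinct, M+F≡U (mod 10) forces F=6. So F=6.
Step 4. [K] the sum has 7 digits but both addends have 6; that extra leading digit K is the final carry, namely 1, so K=1.
Step 5. [col 2: R + F ≡ S (mod 10)] several values work for R in column 2 (R + F ≡ S (mod 10), carry-in 1); try R=2, so R=2.
Step 6. [col 2: R + F ≡ S (mod 10)] column 2: given R=2, F=6, carry-in 1, and digits 0,1,2,4,6 already taken and all letters distinct, R+F≡S (mod 10) forces S=9 ⇒ S=9.
Step 7. [col 3: E + R ≡ S (mod 10)] from column 3 (R=2, S=9, carry-in 0, digits 0,1,2,4,6,9 already taken and all letters distinct): E must equal 7. So E=7.
Step 8. [col 4: B + S ≡ E (mod 10)] column 4: given S=9, E=7, carry-in 0, and digits 0,1,2,4,6,7,9 already taken and all letters distinct, B+S≡E (mod 10) forces B=8, so B=8.
Step 9. [col 5: N + M ≡ B (mod 10)] from column 5 (M=4, B=8, carry-in 1, digits 0,1,2,4,6,7,8,9 already taken and all letters distinct): N must equal 3. So N=3.

Answer: B=8, E=7, F=6, K=1, M=4, N=3, R=2, S=9, U=0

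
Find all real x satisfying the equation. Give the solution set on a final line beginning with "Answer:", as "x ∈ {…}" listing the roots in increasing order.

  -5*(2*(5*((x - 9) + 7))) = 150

Step 1. [-5*(2*(5*((x - 9) + 7))) = 150] LHS = -5·(…); ÷-5 both sides ⇒ div: 2*(5*((x - 9) + 7)) = -30.
Step 2. [2*(5*((x - 9) + 7)) = -30] LHS = 2·(…); ÷2 both sides, so div: 5*((x - 9) + 7) = -15.
Step 3. [5*((x - 9) + 7) = -15] 5 out front; divide by 5, so div: (x - 9) + 7 = -3.
Step 4. [(x - 9) + 7 = -3] peel the +7: subtract 7 from each side ⇒ sub: x - 9 = -10.
Step 5. [x - 9 = -10] peel the -9: add 9 from each side. So sub: x = -1.

Answer: x ∈ {-1}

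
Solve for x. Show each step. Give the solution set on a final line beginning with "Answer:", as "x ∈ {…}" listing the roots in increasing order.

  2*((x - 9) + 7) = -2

Step 1. [2*((x - 9) + 7) = -2] 2·(inner) — divide through by 2 ⇒ div: (x - 9) + 7 = -1.
Step 2. [(x - 9) + 7 = -1] +7 is outermost — subtract 7 both sides, so sub: x - 9 = -8.
Step 3. [x - 9 = -8] the outer -9 inverts by adding 9. So sub: x = 1.

Answer: x ∈ {1}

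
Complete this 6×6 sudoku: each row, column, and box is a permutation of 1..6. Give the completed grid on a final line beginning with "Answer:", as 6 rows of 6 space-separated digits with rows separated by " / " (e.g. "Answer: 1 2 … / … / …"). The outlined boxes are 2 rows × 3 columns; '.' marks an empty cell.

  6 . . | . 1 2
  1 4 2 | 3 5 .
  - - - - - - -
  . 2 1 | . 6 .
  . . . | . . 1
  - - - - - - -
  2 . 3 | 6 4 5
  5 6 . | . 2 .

Step 1. [r3c6∈{3,4}] in col 6, 4 fits only at r3c6. So r3c6=4.
Step 2. [r1c3∈{5}] only 5 remains possible at r1c3 ⇒ r1c3=5.
Step 3. [r4c1∈{3,4}] across col 1, 4 lands solely at r4c1. So r4c1=4.
Step 4. [r4c2∈{3,5}] across col 2, 5 lands solely at r4c2, so r4c2=5.
Step 5. [r6c6∈{3}] only 3 remains possible at r6c6 ⇒ r6c6=3.
Step 6. [r3c4∈{5}] only 5 remains possible at r3c4. So r3c4=5.
Step 7. [r4c4∈{2}] only 2 remains possible at r4c4. So r4c4=2.
Step 8. [r5c2∈{1}] r5c2 is down to just 1 ⇒ r5c2=1.
Step 9. [r6c3∈{4}] nothing but 4 survives at r6c3 ⇒ r6c3=4.
Step 10. [r1c4∈{4}] nothing but 4 survives at r1c4, so r1c4=4.
Step 11. [r2c6∈{6}] r2c6 has the single candidate 6, so r2c6=6.
Step 12. [r4c5∈{3}] only 3 remains possible at r4c5 ⇒ r4c5=3.
Step 13. [r4c3∈{6}] r4c3 is down to just 6. So r4c3=6.
Step 14. [r6c4∈{1}] r6c4's peers cover all but 1. So r6c4=1.
Step 15. [r1c2∈{3}] only 3 remains possible at r1c2. So r1c2=3.
Step 16. [r3c1∈{3}] r3c1 is down to just 3 ⇒ r3c1=3.

Answer: 6 3 5 4 1 2 / 1 4 2 3 5 6 / 3 2 1 5 6 4 / 4 5 6 2 3 1 / 2 1 3 6 4 5 / 5 6 4 1 2 3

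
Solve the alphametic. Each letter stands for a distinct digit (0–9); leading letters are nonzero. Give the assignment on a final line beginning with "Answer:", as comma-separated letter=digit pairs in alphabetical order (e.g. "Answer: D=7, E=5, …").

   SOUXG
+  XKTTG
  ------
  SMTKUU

Step 1. [col 1: G + G ≡ U (mod 10)] several values work for G in column 1 (G + G ≡ U (mod 10), carry-in 0); try G=3. So G=3.
Step 2. [S] adding two 5-digit numbers gives at most 5+1 digits, and here it does — S is that final carry and must be 1, so S=1.
Step 3. [col 1: G + G ≡ U (mod 10)] from column 1 (G=3, carry-in 0, digits 1,3 already taken and all letters distinct): U must equal 6, so U=6.
Step 4. [col 2: X + T ≡ U (mod 10)] T=7 is one option consistent with column 2 (X + T ≡ U (mod 10), carry-in 0) — take it. So T=7.
Step 5. [col 2: X + T ≡ U (mod 10)] in column 2 we have X+T≡U with carry-in 0; given T=7, U=6 and digits 1,3,6,7 already taken and all letters distinct, that pins X to 9. So X=9.
Step 6. [col 3: U + T ≡ K (mod 10)] column 3: given U=6, T=7, carry-in 1, and digits 1,3,6,7,9 already taken and all letters distinct, U+T≡K (mod 10) forces K=4. So K=4.
Step 7. [col 4: O + K ≡ T (mod 10)] in column 4 we have O+K≡T with carry-in 1; given K=4, T=7 and digits 1,3,4,6,7,9 already taken and all letters distinct, that pins O to 2 ⇒ O=2.
Step 8. [col 5: S + X ≡ M (mod 10)] column 5: given S=1, X=9, carry-in 0, and digits 1,2,3,4,6,7,9 already taken and all letters distinct, S+X≡M (mod 10) forces M=0, so M=0.

Answer: G=3, K=4, M=0, O=2, S=1, T=7, U=6, X=9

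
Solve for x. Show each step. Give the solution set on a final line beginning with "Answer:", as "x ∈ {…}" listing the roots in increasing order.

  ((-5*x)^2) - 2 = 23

Step 1. [((-5*x)^2) - 2 = 23] add 2: x sits inside (… - 2) ⇒ sub: (-5*x)^2 = 25.
Step 2. [(-5*x)^2 = 25] √ both sides: 25 ≥ 0 gives two branches ⇒ sqrt: -5*x = 5 or -5.
Step 3. [-5*x = 5 or -5] -5·(inner) — divide through by -5 ⇒ div: x = -1 or 1.

Answer: x ∈ {-1, 1}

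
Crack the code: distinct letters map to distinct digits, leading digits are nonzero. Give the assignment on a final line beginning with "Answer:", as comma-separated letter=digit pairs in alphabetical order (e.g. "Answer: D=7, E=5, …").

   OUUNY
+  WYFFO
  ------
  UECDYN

Step 1. [U] the sum has 6 digits but both addends have 5; that extra leading digit U is the final carry, namely 1, so U=1.
Step 2. [col 1: Y + O ≡ N (mod 10)] column 1 (Y + O ≡ N (mod 10), carry-in 0) doesn't pin Y yet; pick Y=9 and continue. So Y=9.
Step 3. [col 1: Y + O ≡ N (mod 10)] O=4 is one option consistent with column 1 (Y + O ≡ N (mod 10), carry-in 0) — take it, so O=4.
Step 4. [col 1: Y + O ≡ N (mod 10)] from column 1 (Y=9, O=4, carry-in 0, digits 1,4,9 already taken and all letters distinct): N must equal 3 ⇒ N=3.
Step 5. [col 2: N + F ≡ Y (mod 10)] column 2 reads N+F+carry(1)=Y with N=3, Y=9; with digits 1,3,4,9 already taken and all letters distinct, the only value for F is 5, so F=5.
Step 6. [col 3: U + F ≡ D (mod 10)] in column 3 we have U+F≡D with carry-in 0; given U=1, F=5 and digits 1,3,4,5,9 already taken and all letters distinct, that pins D to 6. So D=6.
Step 7. [col 4: U + Y ≡ C (mod 10)] from column 4 (U=1, Y=9, carry-in 0, digits 1,3,4,5,6,9 already taken and all letters distinct): C must equal 0. So C=0.
Step 8. [col 5: O + W ≡ E (mod 10)] column 5 (O + W ≡ E (mod 10), carry-in 1) doesn't pin W yet; pick W=7 and continue. So W=7.
Step 9. [col 5: O + W ≡ E (mod 10)] column 5 reads O+W+carry(1)=E with O=4, W=7; with digits 0,1,3,4,5,6,7,9 already taken and all letters distinct, the only value for E is 2 ⇒ E=2.

Answer: C=0, D=6, E=2, F=5, N=3, O=4, U=1, W=7, Y=9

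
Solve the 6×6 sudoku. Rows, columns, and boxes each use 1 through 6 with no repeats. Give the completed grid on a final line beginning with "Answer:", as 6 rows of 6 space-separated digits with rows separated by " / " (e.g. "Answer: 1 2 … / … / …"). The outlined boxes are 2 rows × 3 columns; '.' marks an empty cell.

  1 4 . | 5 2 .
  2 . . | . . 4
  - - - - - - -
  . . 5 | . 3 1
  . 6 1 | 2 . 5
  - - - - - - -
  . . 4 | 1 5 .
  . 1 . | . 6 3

Step 1. [r2c4∈{3,6}] across col 4, 3 lands solely at r2c4. So r2c4=3.
Step 2. [r3c1∈{4}] nothing but 4 survives at r3c1 ⇒ r3c1=4.
Step 3. [r5c2∈{2,3}] r5c2 is the only open cell in col 2 admitting 3. So r5c2=3.
Step 4. [r1c6∈{6}] nothing but 6 survives at r1c6 ⇒ r1c6=6.
Step 5. [r3c4∈{6}] r3c4 is down to just 6, so r3c4=6.
Step 6. [r6c1∈{5}] only 5 remains possible at r6c1. So r6c1=5.
Step 7. [r6c4∈{4}] r6c4's peers cover all but 4. So r6c4=4.
Step 8. [r4c1∈{3}] only 3 remains possible at r4c1, so r4c1=3.
Step 9. [r6c3∈{2}] r6c3's peers cover all but 2 ⇒ r6c3=2.
Step 10. [r1c3∈{3}] nothing but 3 survives at r1c3, so r1c3=3.
Step 11. [r2c5∈{1}] r2c5 has the single candidate 1. So r2c5=1.
Step 12. [r2c3∈{6}] only 6 remains possible at r2c3, so r2c3=6.
Step 13. [r2c2∈{5}] r2c2 is down to just 5. So r2c2=5.
Step 14. [r5c1∈{6}] r5c1's peers cover all but 6 ⇒ r5c1=6.
Step 15. [r3c2∈{2}] r3c2 is down to just 2, so r3c2=2.
Step 16. [r5c6∈{2}] nothing but 2 survives at r5c6. So r5c6=2.
Step 17. [r4c5∈{4}] only 4 remains possible at r4c5. So r4c5=4.

Answer: 1 4 3 5 2 6 / 2 5 6 3 1 4 / 4 2 5 6 3 1 / 3 6 1 2 4 5 / 6 3 4 1 5 2 / 5 1 2 4 6 3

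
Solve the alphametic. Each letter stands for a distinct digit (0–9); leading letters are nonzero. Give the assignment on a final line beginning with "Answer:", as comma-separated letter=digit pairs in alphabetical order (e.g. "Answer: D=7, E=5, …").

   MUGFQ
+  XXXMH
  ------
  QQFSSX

Step 1. [col 1: Q + H ≡ X (mod 10)] no forcing yet in column 1 (carry-in 0); X=7 is free and consistent — try it, so X=7.
Step 2. [col 1: Q + H ≡ X (mod 10)] several values work for H in column 1 (Q + H ≡ X (mod 10), carry-in 0); try H=6, so H=6.
Step 3. [col 1: Q + H ≡ X (mod 10)] column 1: given H=6, X=7, carry-in 0, and digits 6,7 already taken and all letters distinct, Q+H≡X (mod 10) forces Q=1 ⇒ Q=1.
Step 4. [col 2: F + M ≡ S (mod 10)] column 2 (F + M ≡ S (mod 10), carry-in 0) doesn't pin F yet; pick F=2 and continue. So F=2.
Step 5. [col 2: F + M ≡ S (mod 10)] no forcing yet in column 2 (carry-in 0); S=5 is free and consistent — try it, so S=5.
Step 6. [col 2: F + M ≡ S (mod 10)] column 2: given F=2, S=5, carry-in 0, and digits 1,2,5,6,7 already taken and all letters distinct, F+M≡S (mod 10) forces M=3 ⇒ M=3.
Step 7. [col 3: G + X ≡ S (mod 10)] column 3: given X=7, S=5, carry-in 0, and digits 1,2,3,5,6,7 already taken and all letters distinct, G+X≡S (mod 10) forces G=8 ⇒ G=8.
Step 8. [col 4: U + X ≡ F (mod 10)] from column 4 (X=7, F=2, carry-in 1, digits 1,2,3,5,6,7,8 already taken and all letters distinct): U must equal 4 ⇒ U=4.

Answer: F=2, G=8, H=6, M=3, Q=1, S=5, U=4, X=7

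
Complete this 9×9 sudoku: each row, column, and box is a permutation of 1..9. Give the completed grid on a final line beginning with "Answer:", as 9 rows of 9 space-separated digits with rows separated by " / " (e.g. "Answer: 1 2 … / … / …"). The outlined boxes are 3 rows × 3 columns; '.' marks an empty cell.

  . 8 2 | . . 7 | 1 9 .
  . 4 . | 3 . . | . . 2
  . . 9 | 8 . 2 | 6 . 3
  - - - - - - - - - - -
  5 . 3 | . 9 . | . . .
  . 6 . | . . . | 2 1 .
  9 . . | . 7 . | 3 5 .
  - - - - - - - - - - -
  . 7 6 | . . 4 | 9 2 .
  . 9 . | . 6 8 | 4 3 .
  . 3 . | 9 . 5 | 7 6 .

Step 1. [r7c4∈{1}] only 1 remains possible at r7c4 ⇒ r7c4=1.
Step 2. [r5c5∈{3,4,5,8}] col 5 places 8 nowhere but r5c5, so r5c5=8.
Step 3. [r4c7∈{8}] r4c7 has the single candidate 8, so r4c7=8.
Step 4. [r7c9∈{5,8}] row 7 places 5 nowhere but r7c9 ⇒ r7c9=5.
Step 5. [r1c9∈{4}] r1c9's peers cover all but 4. So r1c9=4.
Step 6. [r6c3∈{1,4,8}] 8 has one home in row 6: r6c3, so r6c3=8.
Step 7. [r6c4∈{2,4,6}] 4 has one home in row 6: r6c4. So r6c4=4.
Step 8. [r1c5∈{5}] nothing but 5 survives at r1c5. So r1c5=5.
Step 9. [r2c5∈{1}] r2c5's peers cover all but 1, so r2c5=1.
Step 10. [r8c9∈{1}] r8c9 is down to just 1. So r8c9=1.
Step 11. [r3c8∈{7}] only 7 remains possible at r3c8 ⇒ r3c8=7.
Step 12. [r1c4∈{6}] r1c4 is down to just 6. So r1c4=6.
Step 13. [r6c9∈{6}] nothing but 6 survives at r6c9. So r6c9=6.
Step 14. [r4c4∈{2}] r4c4 is down to just 2, so r4c4=2.
Step 15. [r4c2∈{1}] r4c2 is down to just 1. So r4c2=1.
Step 16. [r9c3∈{1,4}] col 3 places 1 nowhere but r9c3. So r9c3=1.
Step 17. [r9c1∈{2,4,8}] r9c1 is the only open cell in row 9 admitting 4 ⇒ r9c1=4.
Step 18. [r5c1∈{7}] nothing but 7 survives at r5c1, so r5c1=7.
Step 19. [r2c7∈{5}] only 5 remains possible at r2c7. So r2c7=5.
Step 20. [r7c5∈{3}] r7c5's peers cover all but 3 ⇒ r7c5=3.
Step 21. [r9c5∈{2}] nothing but 2 survives at r9c5, so r9c5=2.
Step 22. [r6c6∈{1}] r6c6's peers cover all but 1 ⇒ r6c6=1.
Step 23. [r7c1∈{8}] r7c1's peers cover all but 8, so r7c1=8.
Step 24. [r3c5∈{4}] only 4 remains possible at r3c5. So r3c5=4.
Step 25. [r2c3∈{7}] only 7 remains possible at r2c3. So r2c3=7.
Step 26. [r2c6∈{9}] r2c6 has the single candidate 9 ⇒ r2c6=9.
Step 27. [r1c1∈{3}] r1c1's peers cover all but 3 ⇒ r1c1=3.
Step 28. [r3c2∈{5}] nothing but 5 survives at r3c2, so r3c2=5.
Step 29. [r9c9∈{8}] r9c9 has the single candidate 8. So r9c9=8.
Step 30. [r4c6∈{6}] only 6 remains possible at r4c6. So r4c6=6.
Step 31. [r8c3∈{5}] only 5 remains possible at r8c3, so r8c3=5.
Step 32. [r2c8∈{8}] only 8 remains possible at r2c8. So r2c8=8.
Step 33. [r5c6∈{3}] nothing but 3 survives at r5c6 ⇒ r5c6=3.
Step 34. [r2c1∈{6}] r2c1's peers cover all but 6 ⇒ r2c1=6.
Step 35. [r4c9∈{7}] nothing but 7 survives at r4c9, so r4c9=7.
Step 36. [r8c1∈{2}] nothing but 2 survives at r8c1. So r8c1=2.
Step 37. [r3c1∈{1}] r3c1's peers cover all but 1. So r3c1=1.
Step 38. [r5c3∈{4}] nothing but 4 survives at r5c3 ⇒ r5c3=4.
Step 39. [r5c4∈{5}] only 5 remains possible at r5c4 ⇒ r5c4=5.
Step 40. [r5c9∈{9}] only 9 remains possible at r5c9. So r5c9=9.
Step 41. [r4c8∈{4}] only 4 remains possible at r4c8. So r4c8=4.
Step 42. [r6c2∈{2}] r6c2 is down to just 2. So r6c2=2.
Step 43. [r8c4∈{7}] r8c4 has the single candidate 7, so r8c4=7.

Answer: 3 8 2 6 5 7 1 9 4 / 6 4 7 3 1 9 5 8 2 / 1 5 9 8 4 2 6 7 3 / 5 1 3 2 9 6 8 4 7 / 7 6 4 5 8 3 2 1 9 / 9 2 8 4 7 1 3 5 6 / 8 7 6 1 3 4 9 2 5 / 2 9 5 7 6 8 4 3 1 / 4 3 1 9 2 5 7 6 8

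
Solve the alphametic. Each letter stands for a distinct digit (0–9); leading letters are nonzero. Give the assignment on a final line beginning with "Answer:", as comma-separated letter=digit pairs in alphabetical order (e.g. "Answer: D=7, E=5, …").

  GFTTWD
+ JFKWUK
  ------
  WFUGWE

Step 1. [col 1: D + K ≡ E (mod 10)] several values work for D in column 1 (D + K ≡ E (mod 10), carry-in 0); try D=8 ⇒ D=8.
Step 2. [col 1: D + K ≡ E (mod 10)] column 1 (D + K ≡ E (mod 10), carry-in 0) doesn't pin K yet; pick K=3 and continue ⇒ K=3.
Step 3. [col 1: D + K ≡ E (mod 10)] column 1 reads D+K+carry(0)=E with D=8, K=3; with digits 3,8 already taken and all letters distinct, the only value for E is 1. So E=1.
Step 4. [col 2: W + U ≡ W (mod 10)] in column 2 we have W+U≡W with carry-in 1; given nothing yet and digits 1,3,8 already taken and all letters distinct, that pins U to 9. So U=9.
Step 5. [col 2: W + U ≡ W (mod 10)] no forcing yet in column 2 (carry-in 1); W=6 is free and consistent — try it. So W=6.
Step 6. [col 3: T + W ≡ G (mod 10)] no forcing yet in column 3 (carry-in 1); T=5 is free and consistent — try it. So T=5.
Step 7. [col 3: T + W ≡ G (mod 10)] column 3: given T=5, W=6, carry-in 1, and digits 1,3,5,6,8,9 already taken and all letters distinct, T+W≡G (mod 10) forces G=2. So G=2.
Step 8. [col 5: F + F ≡ F (mod 10)] column 5 reads F+F+carry(0)=F with nothing yet; with digits 1,2,3,5,6,8,9 already taken and all letters distinct, the only value for F is 0. So F=0.
Step 9. [col 6: G + J ≡ W (mod 10)] column 6: given G=2, W=6, carry-in 0, and digits 0,1,2,3,5,6,8,9 already taken and all letters distinct, G+J≡W (mod 10) forces J=4. So J=4.

Answer: D=8, E=1, F=0, G=2, J=4, K=3, T=5, U=9, W=6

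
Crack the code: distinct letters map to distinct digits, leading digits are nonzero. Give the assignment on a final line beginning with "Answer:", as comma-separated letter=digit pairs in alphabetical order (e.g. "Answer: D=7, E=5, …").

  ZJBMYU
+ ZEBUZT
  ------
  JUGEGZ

Step 1. [col 1: U + T ≡ Z (mod 10)] several values work for Z in column 1 (U + T ≡ Z (mod 10), carry-in 0); try Z=1. So Z=1.
Step 2. [col 1: U + T ≡ Z (mod 10)] T=6 is one option consistent with column 1 (U + T ≡ Z (mod 10), carry-in 0) — take it ⇒ T=6.
Step 3. [col 1: U + T ≡ Z (mod 10)] column 1 reads U+T+carry(0)=Z with T=6, Z=1; with digits 1,6 already taken and all letters distinct, the only value for U is 5 ⇒ U=5.
Step 4. [col 2: Y + Z ≡ G (mod 10)] G=9 is one option consistent with column 2 (Y + Z ≡ G (mod 10), carry-in 1) — take it, so G=9.
Step 5. [col 2: Y + Z ≡ G (mod 10)] column 2: given Z=1, G=9, carry-in 1, and digits 1,5,6,9 already taken and all letters distinct, Y+Z≡G (mod 10) forces Y=7, so Y=7.
Step 6. [col 3: M + U ≡ E (mod 10)] several values work for E in column 3 (M + U ≡ E (mod 10), carry-in 0); try E=3. So E=3.
Step 7. [col 3: M + U ≡ E (mod 10)] column 3 reads M+U+carry(0)=E with U=5, E=3; with digits 1,3,5,6,7,9 already taken and all letters distinct, the only value for M is 8. So M=8.
Step 8. [col 4: B + B ≡ G (mod 10)] from column 4 (G=9, carry-in 1, digits 1,3,5,6,7,8,9 already taken and all letters distinct): B must equal 4 ⇒ B=4.
Step 9. [col 5: J + E ≡ U (mod 10)] column 5 reads J+E+carry(0)=U with E=3, U=5; with digits 1,3,4,5,6,7,8,9 already taken and all letters distinct, the only value for J is 2. So J=2.

Answer: B=4, E=3, G=9, J=2, M=8, T=6, U=5, Y=7, Z=1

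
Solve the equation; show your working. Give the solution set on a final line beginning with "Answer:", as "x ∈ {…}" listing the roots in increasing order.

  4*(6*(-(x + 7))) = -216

Step 1. [4*(6*(-(x + 7))) = -216] LHS = 4·(…); ÷4 both sides, so div: 6*(-(x + 7)) = -54.
Step 2. [6*(-(x + 7)) = -54] 6 out front; divide by 6. So div: -(x + 7) = -9.
Step 3. [-(x + 7) = -9] flip signs both sides ⇒ neg: x + 7 = 9.
Step 4. [x + 7 = 9] +7 is outermost — subtract 7 both sides, so sub: x = 2.

Answer: x ∈ {2}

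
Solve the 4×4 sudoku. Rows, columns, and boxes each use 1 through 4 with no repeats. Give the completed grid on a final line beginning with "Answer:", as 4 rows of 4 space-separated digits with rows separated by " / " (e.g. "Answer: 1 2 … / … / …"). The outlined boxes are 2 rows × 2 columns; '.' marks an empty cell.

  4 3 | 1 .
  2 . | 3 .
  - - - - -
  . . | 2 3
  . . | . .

Step 1. [r4c4∈{1,4}] 1 has one home in col 4: r4c4, so r4c4=1.
Step 2. [r3c2∈{1,4}] in row 3, 4 fits only at r3c2, so r3c2=4.
Step 3. [r2c4∈{4}] nothing but 4 survives at r2c4. So r2c4=4.
Step 4. [r4c1∈{3}] r4c1 is down to just 3. So r4c1=3.
Step 5. [r2c2∈{1}] r2c2 has the single candidate 1. So r2c2=1.
Step 6. [r3c1∈{1}] only 1 remains possible at r3c1. So r3c1=1.
Step 7. [r4c3∈{4}] only 4 remains possible at r4c3. So r4c3=4.
Step 8. [r1c4∈{2}] only 2 remains possible at r1c4. So r1c4=2.
Step 9. [r4c2∈{2}] r4c2 has the single candidate 2. So r4c2=2.

Answer: 4 3 1 2 / 2 1 3 4 / 1 4 2 3 / 3 2 4 1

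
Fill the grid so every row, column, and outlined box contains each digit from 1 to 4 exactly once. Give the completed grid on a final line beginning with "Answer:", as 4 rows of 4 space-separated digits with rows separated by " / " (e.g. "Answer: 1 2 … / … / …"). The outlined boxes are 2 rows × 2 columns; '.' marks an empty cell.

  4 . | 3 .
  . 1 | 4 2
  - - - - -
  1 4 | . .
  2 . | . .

Step 1. [r4c4∈{1,3,4}] r4c4 is the only open cell in row 4 admitting 4 ⇒ r4c4=4.
Step 2. [r2c1∈{3}] r2c1's peers cover all but 3 ⇒ r2c1=3.
Step 3. [r3c3∈{2}] nothing but 2 survives at r3c3. So r3c3=2.
Step 4. [r4c3∈{1}] r4c3 has the single candidate 1 ⇒ r4c3=1.
Step 5. [r3c4∈{3}] r3c4 is down to just 3. So r3c4=3.
Step 6. [r4c2∈{3}] r4c2 is down to just 3. So r4c2=3.
Step 7. [r1c4∈{1}] r1c4 is down to just 1. So r1c4=1.
Step 8. [r1c2∈{2}] nothing but 2 survives at r1c2 ⇒ r1c2=2.

Answer: 4 2 3 1 / 3 1 4 2 / 1 4 2 3 / 2 3 1 4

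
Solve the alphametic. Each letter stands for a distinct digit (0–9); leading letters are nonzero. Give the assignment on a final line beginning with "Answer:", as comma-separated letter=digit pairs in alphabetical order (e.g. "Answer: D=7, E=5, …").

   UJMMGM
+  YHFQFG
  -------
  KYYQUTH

Step 1. [K] adding two 6-digit numbers gives at most 6+1 digits, and here it does — K is that final carry and must be 1. So K=1.
Step 2. [col 1: M + G ≡ H (mod 10)] several values work for G in column 1 (M + G ≡ H (mod 10), carry-in 0); try G=2, so G=2.
Step 3. [col 1: M + G ≡ H (mod 10)] several values work for M in column 1 (M + G ≡ H (mod 10), carry-in 0); try M=5, so M=5.
Step 4. [col 1: M + G ≡ H (mod 10)] column 1: given M=5, G=2, carry-in 0, and digits 1,2,5 already taken and all letters distinct, M+G≡H (mod 10) forces H=7 ⇒ H=7.
Step 5. [col 2: G + F ≡ T (mod 10)] no forcing yet in column 2 (carry-in 0); F=8 is free and consistent — try it ⇒ F=8.
Step 6. [col 2: G + F ≡ T (mod 10)] from column 2 (G=2, F=8, carry-in 0, digits 1,2,5,7,8 already taken and all letters distinct): T must equal 0, so T=0.
Step 7. [col 3: M + Q ≡ U (mod 10)] from column 3 (M=5, carry-in 1, digits 0,1,2,5,7,8 already taken and all letters distinct): Q must equal 3 ⇒ Q=3.
Step 8. [col 3: M + Q ≡ U (mod 10)] column 3 reads M+Q+carry(1)=U with M=5, Q=3; with digits 0,1,2,3,5,7,8 already taken and all letters distinct, the only value for U is 9, so U=9.
Step 9. [col 5: J + H ≡ Y (mod 10)] column 5: given H=7, carry-in 1, and digits 0,1,2,3,5,7,8,9 already taken and all letters distinct, J+H≡Y (mod 10) forces Y=4, so Y=4.
Step 10. [col 5: J + H ≡ Y (mod 10)] column 5: given H=7, Y=4, carry-in 1, and digits 0,1,2,3,4,5,7,8,9 already taken and all letters distinct, J+H≡Y (mod 10) forces J=6. So J=6.

Answer: F=8, G=2, H=7, J=6, K=1, M=5, Q=3, T=0, U=9, Y=4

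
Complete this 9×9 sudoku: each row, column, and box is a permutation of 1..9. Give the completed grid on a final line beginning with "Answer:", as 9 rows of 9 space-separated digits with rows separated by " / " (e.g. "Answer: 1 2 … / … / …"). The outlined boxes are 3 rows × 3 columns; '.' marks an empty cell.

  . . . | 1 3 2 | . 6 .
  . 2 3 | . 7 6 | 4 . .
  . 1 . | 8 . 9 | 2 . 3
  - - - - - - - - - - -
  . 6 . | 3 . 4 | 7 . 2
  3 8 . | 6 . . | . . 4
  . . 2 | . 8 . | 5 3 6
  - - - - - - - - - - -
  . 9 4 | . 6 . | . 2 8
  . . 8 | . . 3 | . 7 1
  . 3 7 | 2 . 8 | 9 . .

Step 1. [r3c8∈{5}] r3c8 has the single candidate 5, so r3c8=5.
Step 2. [r8c2∈{5}] r8c2 is down to just 5 ⇒ r8c2=5.
Step 3. [r5c7∈{1}] nothing but 1 survives at r5c7, so r5c7=1.
Step 4. [r3c1∈{4,6,7}] across row 3, 7 lands solely at r3c1, so r3c1=7.
Step 5. [r4c3∈{1,5,9}] in col 3, 1 fits only at r4c3. So r4c3=1.
Step 6. [r9c5∈{1,4,5}] col 5 places 1 nowhere but r9c5 ⇒ r9c5=1.
Step 7. [r5c6∈{5,7}] r5c6 is the only open cell in row 5 admitting 7. So r5c6=7.
Step 8. [r5c8∈{9}] r5c8's peers cover all but 9. So r5c8=9.
Step 9. [r1c3∈{5,9}] r1c3 is the only open cell in col 3 admitting 9. So r1c3=9.
Step 10. [r1c1∈{4,5,8}] in row 1, 5 fits only at r1c1 ⇒ r1c1=5.
Step 11. [r6c4∈{9}] nothing but 9 survives at r6c4 ⇒ r6c4=9.
Step 12. [r5c3∈{5}] r5c3 is down to just 5, so r5c3=5.
Step 13. [r9c1∈{6}] r9c1's peers cover all but 6, so r9c1=6.
Step 14. [r2c1∈{8}] nothing but 8 survives at r2c1, so r2c1=8.
Step 15. [r7c4∈{5,7}] across row 7, 7 lands solely at r7c4 ⇒ r7c4=7.
Step 16. [r1c2∈{4}] only 4 remains possible at r1c2 ⇒ r1c2=4.
Step 17. [r8c5∈{4,9}] r8c5 is the only open cell in row 8 admitting 9, so r8c5=9.
Step 18. [r1c9∈{7}] only 7 remains possible at r1c9, so r1c9=7.
Step 19. [r1c7∈{8}] only 8 remains possible at r1c7, so r1c7=8.
Step 20. [r6c2∈{7}] r6c2's peers cover all but 7. So r6c2=7.
Step 21. [r3c3∈{6}] nothing but 6 survives at r3c3. So r3c3=6.
Step 22. [r3c5∈{4}] r3c5 is down to just 4, so r3c5=4.
Step 23. [r2c8∈{1}] r2c8's peers cover all but 1, so r2c8=1.
Step 24. [r4c8∈{8}] r4c8 is down to just 8, so r4c8=8.
Step 25. [r8c4∈{4}] r8c4 is down to just 4, so r8c4=4.
Step 26. [r6c1∈{4}] r6c1 is down to just 4. So r6c1=4.
Step 27. [r7c1∈{1}] nothing but 1 survives at r7c1. So r7c1=1.
Step 28. [r5c5∈{2}] r5c5 is down to just 2. So r5c5=2.
Step 29. [r9c9∈{5}] only 5 remains possible at r9c9, so r9c9=5.
Step 30. [r4c1∈{9}] r4c1 is down to just 9 ⇒ r4c1=9.
Step 31. [r7c7∈{3}] only 3 remains possible at r7c7, so r7c7=3.
Step 32. [r8c7∈{6}] r8c7 has the single candidate 6 ⇒ r8c7=6.
Step 33. [r7c6∈{5}] r7c6 has the single candidate 5. So r7c6=5.
Step 34. [r4c5∈{5}] r4c5's peers cover all but 5. So r4c5=5.
Step 35. [r2c4∈{5}] r2c4 has the single candidate 5 ⇒ r2c4=5.
Step 36. [r9c8∈{4}] nothing but 4 survives at r9c8 ⇒ r9c8=4.
Step 37. [r6c6∈{1}] r6c6 has the single candidate 1. So r6c6=1.
Step 38. [r8c1∈{2}] r8c1 has the single candidate 2. So r8c1=2.
Step 39. [r2c9∈{9}] nothing but 9 survives at r2c9. So r2c9=9.

Answer: 5 4 9 1 3 2 8 6 7 / 8 2 3 5 7 6 4 1 9 / 7 1 6 8 4 9 2 5 3 / 9 6 1 3 5 4 7 8 2 / 3 8 5 6 2 7 1 9 4 / 4 7 2 9 8 1 5 3 6 / 1 9 4 7 6 5 3 2 8 / 2 5 8 4 9 3 6 7 1 / 6 3 7 2 1 8 9 4 5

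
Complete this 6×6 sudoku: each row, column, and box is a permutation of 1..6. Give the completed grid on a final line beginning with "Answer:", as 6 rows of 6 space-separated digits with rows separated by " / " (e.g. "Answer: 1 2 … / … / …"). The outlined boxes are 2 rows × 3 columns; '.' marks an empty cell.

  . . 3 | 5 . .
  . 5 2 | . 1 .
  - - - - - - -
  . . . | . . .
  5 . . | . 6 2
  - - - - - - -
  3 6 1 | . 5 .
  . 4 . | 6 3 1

Step 1. [r3c5∈{4}] only 4 remains possible at r3c5. So r3c5=4.
Step 2. [r3c2∈{1,2,3}] col 2 places 2 nowhere but r3c2. So r3c2=2.
Step 3. [r5c6∈{4}] only 4 remains possible at r5c6, so r5c6=4.
Step 4. [r1c1∈{1,4,6}] 4 has one home in row 1: r1c1, so r1c1=4.
Step 5. [r3c1∈{1,6}] r3c1 is the only open cell in col 1 admitting 1, so r3c1=1.
Step 6. [r3c4∈{3}] r3c4 is down to just 3. So r3c4=3.
Step 7. [r2c6∈{3,6}] across row 2, 3 lands solely at r2c6 ⇒ r2c6=3.
Step 8. [r3c6∈{5}] r3c6 is down to just 5, so r3c6=5.
Step 9. [r3c3∈{6}] nothing but 6 survives at r3c3, so r3c3=6.
Step 10. [r1c2∈{1}] nothing but 1 survives at r1c2. So r1c2=1.
Step 11. [r5c4∈{2}] r5c4 has the single candidate 2, so r5c4=2.
Step 12. [r4c4∈{1}] r4c4's peers cover all but 1, so r4c4=1.
Step 13. [r1c6∈{6}] r1c6 has the single candidate 6. So r1c6=6.
Step 14. [r4c3∈{4}] r4c3 is down to just 4, so r4c3=4.
Step 15. [r6c1∈{2}] r6c1 is down to just 2. So r6c1=2.
Step 16. [r6c3∈{5}] r6c3 has the single candidate 5. So r6c3=5.
Step 17. [r4c2∈{3}] only 3 remains possible at r4c2, so r4c2=3.
Step 18. [r1c5∈{2}] r1c5 is down to just 2. So r1c5=2.
Step 19. [r2c1∈{6}] only 6 remains possible at r2c1 ⇒ r2c1=6.
Step 20. [r2c4∈{4}] only 4 remains possible at r2c4 ⇒ r2c4=4.

Answer: 4 1 3 5 2 6 / 6 5 2 4 1 3 / 1 2 6 3 4 5 / 5 3 4 1 6 2 / 3 6 1 2 5 4 / 2 4 5 6 3 1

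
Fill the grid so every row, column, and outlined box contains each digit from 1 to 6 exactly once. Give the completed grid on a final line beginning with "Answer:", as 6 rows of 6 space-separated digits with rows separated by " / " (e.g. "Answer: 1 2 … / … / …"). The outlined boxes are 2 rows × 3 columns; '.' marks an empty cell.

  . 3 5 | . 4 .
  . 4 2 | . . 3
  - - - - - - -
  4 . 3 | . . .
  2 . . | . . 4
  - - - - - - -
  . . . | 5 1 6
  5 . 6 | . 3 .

Step 1. [r3c6∈{1,2,5}] 5 has one home in col 6: r3c6, so r3c6=5.
Step 2. [r4c5∈{6}] nothing but 6 survives at r4c5 ⇒ r4c5=6.
Step 3. [r1c6∈{1,2}] col 6 places 1 nowhere but r1c6, so r1c6=1.
Step 4. [r4c3∈{1}] only 1 remains possible at r4c3. So r4c3=1.
Step 5. [r1c4∈{2,6}] row 1 places 2 nowhere but r1c4, so r1c4=2.
Step 6. [r6c2∈{1,2}] r6c2 is the only open cell in row 6 admitting 1 ⇒ r6c2=1.
Step 7. [r1c1∈{6}] r1c1's peers cover all but 6, so r1c1=6.
Step 8. [r2c1∈{1}] r2c1's peers cover all but 1 ⇒ r2c1=1.
Step 9. [r4c2∈{5}] r4c2 has the single candidate 5. So r4c2=5.
Step 10. [r3c4∈{1}] nothing but 1 survives at r3c4 ⇒ r3c4=1.
Step 11. [r6c4∈{4}] only 4 remains possible at r6c4 ⇒ r6c4=4.
Step 12. [r3c5∈{2}] only 2 remains possible at r3c5. So r3c5=2.
Step 13. [r3c2∈{6}] nothing but 6 survives at r3c2. So r3c2=6.
Step 14. [r2c4∈{6}] r2c4's peers cover all but 6 ⇒ r2c4=6.
Step 15. [r2c5∈{5}] r2c5 is down to just 5, so r2c5=5.
Step 16. [r5c3∈{4}] only 4 remains possible at r5c3, so r5c3=4.
Step 17. [r6c6∈{2}] nothing but 2 survives at r6c6. So r6c6=2.
Step 18. [r4c4∈{3}] r4c4 is down to just 3. So r4c4=3.
Step 19. [r5c2∈{2}] nothing but 2 survives at r5c2. So r5c2=2.
Step 20. [r5c1∈{3}] r5c1 is down to just 3 ⇒ r5c1=3.

Answer: 6 3 5 2 4 1 / 1 4 2 6 5 3 / 4 6 3 1 2 5 / 2 5 1 3 6 4 / 3 2 4 5 1 6 / 5 1 6 4 3 2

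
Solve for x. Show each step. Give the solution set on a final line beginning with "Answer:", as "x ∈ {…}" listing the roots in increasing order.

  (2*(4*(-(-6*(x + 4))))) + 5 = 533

Step 1. [(2*(4*(-(-6*(x + 4))))) + 5 = 533] subtract 5: x sits inside (… + 5) ⇒ sub: 2*(4*(-(-6*(x + 4)))) = 528.
Step 2. [2*(4*(-(-6*(x + 4)))) = 528] divide by the outer 2, so div: 4*(-(-6*(x + 4))) = 264.
Step 3. [4*(-(-6*(x + 4))) = 264] leading coefficient 4: divide by 4, so div: -(-6*(x + 4)) = 66.
Step 4. [-(-6*(x + 4)) = 66] flip signs both sides, so neg: -6*(x + 4) = -66.
Step 5. [-6*(x + 4) = -66] -6·(inner) — divide through by -6 ⇒ div: x + 4 = 11.
Step 6. [x + 4 = 11] the outer +4 inverts by subtracting 4, so sub: x = 7.

Answer: x ∈ {7}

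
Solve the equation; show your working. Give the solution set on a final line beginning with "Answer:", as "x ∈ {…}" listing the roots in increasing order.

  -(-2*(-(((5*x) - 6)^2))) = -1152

Step 1. [-(-2*(-(((5*x) - 6)^2))) = -1152] LHS negated; negate both sides ⇒ neg: -2*(-(((5*x) - 6)^2)) = 1152.
Step 2. [-2*(-(((5*x) - 6)^2)) = 1152] -2·(inner) — divide through by -2 ⇒ div: -(((5*x) - 6)^2) = -576.
Step 3. [-(((5*x) - 6)^2) = -576] leading − — multiply by −1 ⇒ neg: ((5*x) - 6)^2 = 576.
Step 4. [((5*x) - 6)^2 = 576] LHS squared, RHS 576 ≥ 0: apply √ (±). So sqrt: (5*x) - 6 = 24 or -24.
Step 5. [(5*x) - 6 = 24 or -24] the outer -6 inverts by adding 6 ⇒ sub: 5*x = 30 or -18.
Step 6. [5*x = 30 or -18] 5·(inner) — divide through by 5, so div: x = 6 or -18/5.

Answer: x ∈ {-18/5, 6}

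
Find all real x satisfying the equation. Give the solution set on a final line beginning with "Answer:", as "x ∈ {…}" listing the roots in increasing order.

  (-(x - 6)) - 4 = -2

Step 1. [(-(x - 6)) - 4 = -2] -4 is outermost — add 4 both sides ⇒ sub: -(x - 6) = 2.
Step 2. [-(x - 6) = 2] leading − — multiply by −1. So neg: x - 6 = -2.
Step 3. [x - 6 = -2] the outer -6 inverts by adding 6, so sub: x = 4.

Answer: x ∈ {4}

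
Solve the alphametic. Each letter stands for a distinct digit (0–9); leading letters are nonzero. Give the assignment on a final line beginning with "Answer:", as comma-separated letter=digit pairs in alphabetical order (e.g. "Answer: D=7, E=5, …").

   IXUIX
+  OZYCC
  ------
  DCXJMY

Step 1. [col 1: X + C ≡ Y (mod 10)] several values work for C in column 1 (X + C ≡ Y (mod 10), carry-in 0); try C=2. So C=2.
Step 2. [D] the sum has 6 digits but both addends have 5; that extra leading digit D is the final carry, namely 1, so D=1.
Step 3. [col 1: X + C ≡ Y (mod 10)] X=5 is one option consistent with column 1 (X + C ≡ Y (mod 10), carry-in 0) — take it. So X=5.
Step 4. [col 1: X + C ≡ Y (mod 10)] from column 1 (X=5, C=2, carry-in 0, digits 1,2,5 already taken and all letters distinct): Y must equal 7, so Y=7.
Step 5. [col 2: I + C ≡ M (mod 10)] no forcing yet in column 2 (carry-in 0); M=0 is free and consistent — try it ⇒ M=0.
Step 6. [col 2: I + C ≡ M (mod 10)] in column 2 we have I+C≡M with carry-in 0; given C=2, M=0 and digits 0,1,2,5,7 already taken and all letters distinct, that pins I to 8, so I=8.
Step 7. [col 3: U + Y ≡ J (mod 10)] from column 3 (Y=7, carry-in 1, digits 0,1,2,5,7,8 already taken and all letters distinct): U must equal 6. So U=6.
Step 8. [col 3: U + Y ≡ J (mod 10)] column 3 reads U+Y+carry(1)=J with U=6, Y=7; with digits 0,1,2,5,6,7,8 already taken and all letters distinct, the only value for J is 4 ⇒ J=4.
Step 9. [col 4: X + Z ≡ X (mod 10)] column 4: given X=5, carry-in 1, and digits 0,1,2,4,5,6,7,8 already taken and all letters distinct, X+Z≡X (mod 10) forces Z=9 ⇒ Z=9.
Step 10. [col 5: I + O ≡ C (mod 10)] from column 5 (I=8, C=2, carry-in 1, digits 0,1,2,4,5,6,7,8,9 already taken and all letters distinct): O must equal 3. So O=3.

Answer: C=2, D=1, I=8, J=4, M=0, O=3, U=6, X=5, Y=7, Z=9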